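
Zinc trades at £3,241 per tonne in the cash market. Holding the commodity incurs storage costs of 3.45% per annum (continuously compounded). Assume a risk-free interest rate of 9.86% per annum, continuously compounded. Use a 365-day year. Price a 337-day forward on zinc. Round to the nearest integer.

Net carry = r + u − y = 0.0986 + 0.0345 − 0.0000 = 0.1331
F = S·e^((r+u−y)T) = 3241 · e^(0.1331 × 337/365) = 3241 · e^0.122890
= 3241 × 1.130760 = £3,665 per tonne

£3,665 per tonne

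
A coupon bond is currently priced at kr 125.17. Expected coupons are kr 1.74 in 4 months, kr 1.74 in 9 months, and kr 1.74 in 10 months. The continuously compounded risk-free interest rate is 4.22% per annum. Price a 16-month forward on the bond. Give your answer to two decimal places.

kr 127.04

PV(coupons) I = 1.74·e^(−0.0422·4/12) + 1.74·e^(−0.0422·9/12) + 1.74·e^(−0.0422·10/12)
I = 1.7157 + 1.6858 + 1.6799 = 5.0814
F = (S − I)·e^(rT) = (125.17 − 5.0814) · e^(0.0422·16/12)
= 120.0886 · e^0.056267 = 120.0886 × 1.057880 = kr 127.04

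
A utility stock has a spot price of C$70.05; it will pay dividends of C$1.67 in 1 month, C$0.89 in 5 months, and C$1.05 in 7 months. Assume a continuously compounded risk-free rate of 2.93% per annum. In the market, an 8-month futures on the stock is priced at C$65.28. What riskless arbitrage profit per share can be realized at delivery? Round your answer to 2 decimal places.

PV(dividends) I = 1.67·e^(−0.0293·1/12) + 0.89·e^(−0.0293·5/12) + 1.05·e^(−0.0293·7/12) = 3.5773
Fair futures F* = (S − I)·e^(rT) = (70.05 − 3.5773)·e^0.019533 = 66.4727 × 1.019725 = 67.7839
Market C$65.28 < fair 67.7839: forward underpriced → reverse cash-and-carry (short the stock, invest proceeds at r, pay the dividends, go long the forward).
Profit at T = |F_mkt − F*| = |65.28 − 67.7839| = C$2.50 per share

C$2.50 per share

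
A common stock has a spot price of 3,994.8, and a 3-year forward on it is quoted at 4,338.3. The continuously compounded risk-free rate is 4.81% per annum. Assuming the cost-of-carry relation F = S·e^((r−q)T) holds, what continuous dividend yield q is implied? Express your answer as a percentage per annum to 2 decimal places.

From F = S·e^((r−q)T): (r − q) = ln(F/S)/T
ln(4338.3/3994.8) = ln(1.085987) = 0.082489
(r − q) = 0.082489 / (3) = 0.027496
q = r − ln(F/S)/T = 0.0481 − 0.027496 = 0.020604
q = 2.06%

2.06%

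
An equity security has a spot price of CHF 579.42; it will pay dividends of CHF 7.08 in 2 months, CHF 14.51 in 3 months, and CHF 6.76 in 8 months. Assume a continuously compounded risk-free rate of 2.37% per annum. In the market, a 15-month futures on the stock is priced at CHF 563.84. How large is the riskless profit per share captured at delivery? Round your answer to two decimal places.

PV(dividends) I = 7.08·e^(−0.0237·2/12) + 14.51·e^(−0.0237·3/12) + 6.76·e^(−0.0237·8/12) = 28.1304
Fair futures F* = (S − I)·e^(rT) = (579.42 − 28.1304)·e^0.029625 = 551.2896 × 1.030068 = 567.8658
Market CHF 563.84 < fair 567.8658: forward underpriced → reverse cash-and-carry (short the stock, invest proceeds at r, pay the dividends, go long the forward).
Profit at T = |F_mkt − F*| = |563.84 − 567.8658| = CHF 4.03 per share

CHF 4.03 per share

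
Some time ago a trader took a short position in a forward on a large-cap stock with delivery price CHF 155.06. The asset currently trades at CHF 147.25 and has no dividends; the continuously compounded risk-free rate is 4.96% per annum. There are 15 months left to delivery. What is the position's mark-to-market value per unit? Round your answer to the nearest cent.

-CHF 1.51

Current fair forward for the remaining 15 months: F = S·e^(r·T), r = 0.0496
F = 147.25 · e^(0.0496 × 15/12) = 147.25 × 1.063962 = 156.6684
Value of long forward = (F − K)·e^(−rT) = (156.6684 − 155.06) · e^(−0.0496·15/12)
= 1.6084 × 0.939883 = 1.51
Short position value = −(long value) = -CHF 1.51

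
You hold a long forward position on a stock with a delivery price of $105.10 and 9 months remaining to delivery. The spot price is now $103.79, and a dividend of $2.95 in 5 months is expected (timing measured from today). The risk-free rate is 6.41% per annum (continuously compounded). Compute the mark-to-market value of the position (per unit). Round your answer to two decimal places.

PV(remaining dividends) I = 2.95·e^(−0.0641·5/12) = 2.8723
Current forward F = (S − I)·e^(rT) = (103.79 − 2.8723)·e^(0.0641·9/12) = 100.9177 × 1.049249 = 105.8878
Value (long) = (F − K)·e^(−rT) = (105.8878 − 105.10) × 0.953062 = 0.7508
Value = $0.75

$0.75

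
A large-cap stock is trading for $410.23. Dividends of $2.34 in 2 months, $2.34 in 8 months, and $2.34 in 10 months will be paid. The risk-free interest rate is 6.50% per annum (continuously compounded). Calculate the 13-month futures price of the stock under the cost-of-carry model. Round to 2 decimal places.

$432.89

PV(dividends) I = 2.34·e^(−0.0650·2/12) + 2.34·e^(−0.0650·8/12) + 2.34·e^(−0.0650·10/12)
I = 2.3148 + 2.2408 + 2.2166 = 6.7722
F = (S − I)·e^(rT) = (410.23 − 6.7722) · e^(0.0650·13/12)
= 403.4578 · e^0.070417 = 403.4578 × 1.072956 = $432.89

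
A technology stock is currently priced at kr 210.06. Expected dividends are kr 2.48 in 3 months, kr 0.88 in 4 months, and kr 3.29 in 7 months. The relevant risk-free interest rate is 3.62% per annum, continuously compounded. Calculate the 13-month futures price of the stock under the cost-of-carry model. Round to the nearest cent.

PV(dividends) I = 2.48·e^(−0.0362·3/12) + 0.88·e^(−0.0362·4/12) + 3.29·e^(−0.0362·7/12)
I = 2.4577 + 0.8694 + 3.2213 = 6.5484
F = (S − I)·e^(rT) = (210.06 − 6.5484) · e^(0.0362·13/12)
= 203.5116 · e^0.039217 = 203.5116 × 1.039996 = kr 211.65

kr 211.65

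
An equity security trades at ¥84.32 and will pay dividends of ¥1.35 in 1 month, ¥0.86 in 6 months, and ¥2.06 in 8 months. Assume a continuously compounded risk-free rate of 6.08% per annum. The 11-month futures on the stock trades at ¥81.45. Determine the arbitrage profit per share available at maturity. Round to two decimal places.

PV(dividends) I = 1.35·e^(−0.0608·1/12) + 0.86·e^(−0.0608·6/12) + 2.06·e^(−0.0608·8/12) = 4.1556
Fair futures F* = (S − I)·e^(rT) = (84.32 − 4.1556)·e^0.055733 = 80.1644 × 1.057315 = 84.7590
Market ¥81.45 < fair 84.7590: forward underpriced → reverse cash-and-carry (short the stock, invest proceeds at r, pay the dividends, go long the forward).
Profit at T = |F_mkt − F*| = |81.45 − 84.7590| = ¥3.31 per share

¥3.31 per share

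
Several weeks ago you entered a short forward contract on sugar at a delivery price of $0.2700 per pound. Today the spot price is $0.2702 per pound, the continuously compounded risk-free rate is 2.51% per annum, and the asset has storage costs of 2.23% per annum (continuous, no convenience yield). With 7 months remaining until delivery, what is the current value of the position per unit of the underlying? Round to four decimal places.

-$0.0077 per pound

Current fair forward for the remaining 7 months: F = S·e^((r + u)·T), (r + u) = 0.0251 + 0.0223 = 0.0474
F = 0.2702 · e^(0.0474 × 7/12) = 0.2702 × 1.028036 = 0.2778
Value of long forward = (F − K)·e^(−rT) = (0.2778 − 0.2700) · e^(−0.0251·7/12)
= 0.0078 × 0.985465 = 0.0077
Short position value = −(long value) = -$0.0077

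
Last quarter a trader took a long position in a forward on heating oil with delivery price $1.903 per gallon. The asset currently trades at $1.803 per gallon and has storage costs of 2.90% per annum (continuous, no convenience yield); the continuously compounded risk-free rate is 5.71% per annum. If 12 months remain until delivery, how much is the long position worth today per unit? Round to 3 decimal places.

$0.059 per gallon

Current fair forward for the remaining 12 months: F = S·e^((r + u)·T), (r + u) = 0.0571 + 0.0290 = 0.0861
F = 1.803 · e^(0.0861 × 12/12) = 1.803 × 1.089915 = 1.9651
Value of long forward = (F − K)·e^(−rT) = (1.9651 − 1.903) · e^(−0.0571·12/12)
= 0.0621 × 0.944500 = 0.059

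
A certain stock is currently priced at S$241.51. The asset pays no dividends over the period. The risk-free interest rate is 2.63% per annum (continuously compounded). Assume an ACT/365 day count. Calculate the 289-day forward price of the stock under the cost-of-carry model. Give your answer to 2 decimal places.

S$246.59

F = S·e^(rT) = 241.51 · e^(0.0263 × 289/365)
= 241.51 · e^0.020824 = 241.51 × 1.021042
F = S$246.59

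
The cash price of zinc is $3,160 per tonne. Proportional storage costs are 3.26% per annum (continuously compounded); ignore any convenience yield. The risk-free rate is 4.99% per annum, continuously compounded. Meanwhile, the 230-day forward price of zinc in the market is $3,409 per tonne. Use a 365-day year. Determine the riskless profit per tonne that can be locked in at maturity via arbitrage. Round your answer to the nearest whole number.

$80 per tonne

Fair forward: F* = S·e^(carry·T), with carry = (r + u) = 0.0499 + 0.0326 = 0.0825
F* = 3160 · e^(0.0825 × 230/365) = 3160 · e^0.051986 = 3160 × 1.053361 = $3328.6208
Market $3409 > fair $3328.6208: forward overpriced → cash-and-carry (buy spot, short the forward).
At maturity, profit = |F_mkt − F*| = |3409 − 3328.6208| = $80 per tonne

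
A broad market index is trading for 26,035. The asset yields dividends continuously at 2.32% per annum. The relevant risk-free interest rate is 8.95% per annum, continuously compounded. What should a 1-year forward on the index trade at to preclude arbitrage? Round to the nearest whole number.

F = S·e^((r − q)T) = 26035 · e^((0.0895 − 0.0232) × 1)
= 26035 · e^0.066300 = 26035 × 1.068547
F = 27,820

27,820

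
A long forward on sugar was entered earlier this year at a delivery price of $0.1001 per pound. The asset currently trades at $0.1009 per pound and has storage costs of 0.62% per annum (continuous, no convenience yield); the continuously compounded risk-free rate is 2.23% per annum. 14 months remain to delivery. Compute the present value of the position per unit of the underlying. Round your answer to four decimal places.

Current fair forward for the remaining 14 months: F = S·e^((r + u)·T), (r + u) = 0.0223 + 0.0062 = 0.0285
F = 0.1009 · e^(0.0285 × 14/12) = 0.1009 × 1.033809 = 0.1043
Value of long forward = (F − K)·e^(−rT) = (0.1043 − 0.1001) · e^(−0.0223·14/12)
= 0.0042 × 0.974319 = 0.0041

$0.0041 per pound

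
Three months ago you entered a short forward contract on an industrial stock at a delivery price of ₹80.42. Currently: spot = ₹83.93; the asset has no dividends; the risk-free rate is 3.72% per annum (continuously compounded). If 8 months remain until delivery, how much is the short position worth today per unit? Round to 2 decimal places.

-₹5.48

Current fair forward for the remaining 8 months: F = S·e^(r·T), r = 0.0372
F = 83.93 · e^(0.0372 × 8/12) = 83.93 × 1.025110 = 86.0375
Value of long forward = (F − K)·e^(−rT) = (86.0375 − 80.42) · e^(−0.0372·8/12)
= 5.6175 × 0.975505 = 5.48
Short position value = −(long value) = -₹5.48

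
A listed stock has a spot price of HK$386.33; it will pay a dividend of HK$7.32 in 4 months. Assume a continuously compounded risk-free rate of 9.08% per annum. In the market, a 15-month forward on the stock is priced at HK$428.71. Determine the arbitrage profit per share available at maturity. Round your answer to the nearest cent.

PV(dividends) I = 7.32·e^(−0.0908·4/12) = 7.1018
Fair forward F* = (S − I)·e^(rT) = (386.33 − 7.1018)·e^0.113500 = 379.2282 × 1.120192 = 424.8084
Market HK$428.71 > fair 424.8084: forward overpriced → cash-and-carry (borrow at r, buy the stock and collect the dividends, short the forward).
Profit at T = |F_mkt − F*| = |428.71 − 424.8084| = HK$3.90 per share

HK$3.90 per share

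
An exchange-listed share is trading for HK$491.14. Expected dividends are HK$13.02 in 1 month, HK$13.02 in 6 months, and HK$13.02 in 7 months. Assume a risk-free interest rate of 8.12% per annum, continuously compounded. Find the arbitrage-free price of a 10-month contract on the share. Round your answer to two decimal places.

HK$485.02

PV(dividends) I = 13.02·e^(−0.0812·1/12) + 13.02·e^(−0.0812·6/12) + 13.02·e^(−0.0812·7/12)
I = 12.9322 + 12.5020 + 12.4177 = 37.8519
F = (S − I)·e^(rT) = (491.14 − 37.8519) · e^(0.0812·10/12)
= 453.2881 · e^0.067667 = 453.2881 × 1.070009 = HK$485.02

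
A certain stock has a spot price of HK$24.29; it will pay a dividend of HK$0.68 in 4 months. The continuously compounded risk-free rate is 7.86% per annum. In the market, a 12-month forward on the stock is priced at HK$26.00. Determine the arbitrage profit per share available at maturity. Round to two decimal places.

PV(dividends) I = 0.68·e^(−0.0786·4/12) = 0.6624
Fair forward F* = (S − I)·e^(rT) = (24.29 − 0.6624)·e^0.078600 = 23.6276 × 1.081772 = 25.5597
Market HK$26.00 > fair 25.5597: forward overpriced → cash-and-carry (borrow at r, buy the stock and collect the dividends, short the forward).
Profit at T = |F_mkt − F*| = |26.00 − 25.5597| = HK$0.44 per share

HK$0.44 per share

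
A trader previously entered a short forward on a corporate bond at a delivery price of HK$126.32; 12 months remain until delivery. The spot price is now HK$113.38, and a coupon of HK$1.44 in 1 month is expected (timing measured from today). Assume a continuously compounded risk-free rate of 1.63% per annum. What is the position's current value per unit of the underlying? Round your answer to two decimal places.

HK$12.34

PV(remaining coupons) I = 1.44·e^(−0.0163·1/12) = 1.4380
Current forward F = (S − I)·e^(rT) = (113.38 − 1.4380)·e^(0.0163·12/12) = 111.9420 × 1.016434 = 113.7817
Value (long) = (F − K)·e^(−rT) = (113.7817 − 126.32) × 0.983832 = -12.3356
Short position value = −(long value) = HK$12.34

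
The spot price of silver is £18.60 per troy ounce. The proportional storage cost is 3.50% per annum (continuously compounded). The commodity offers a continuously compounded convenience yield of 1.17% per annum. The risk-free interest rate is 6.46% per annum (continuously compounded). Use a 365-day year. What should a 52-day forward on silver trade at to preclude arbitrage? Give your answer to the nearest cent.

£18.83 per troy ounce

Net carry = r + u − y = 0.0646 + 0.0350 − 0.0117 = 0.0879
F = S·e^((r+u−y)T) = 18.60 · e^(0.0879 × 52/365) = 18.60 · e^0.012523
= 18.60 × 1.012602 = £18.83 per troy ounce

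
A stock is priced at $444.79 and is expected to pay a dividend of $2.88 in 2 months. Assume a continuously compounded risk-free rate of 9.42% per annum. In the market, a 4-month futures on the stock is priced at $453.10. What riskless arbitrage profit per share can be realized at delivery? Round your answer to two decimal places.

PV(dividends) I = 2.88·e^(−0.0942·2/12) = 2.8351
Fair futures F* = (S − I)·e^(rT) = (444.79 − 2.8351)·e^0.031400 = 441.9549 × 1.031898 = 456.0524
Market $453.10 < fair 456.0524: forward underpriced → reverse cash-and-carry (short the stock, invest proceeds at r, pay the dividends, go long the forward).
Profit at T = |F_mkt − F*| = |453.10 − 456.0524| = $2.95 per share

$2.95 per share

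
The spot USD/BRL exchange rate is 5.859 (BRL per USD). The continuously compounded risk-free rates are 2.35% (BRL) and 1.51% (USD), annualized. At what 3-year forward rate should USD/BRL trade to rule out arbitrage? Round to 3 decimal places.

6.009

F = S·e^((r_BRL − r_USD)T) = 5.859 · e^((0.0235 − 0.0151) × 3)
= 5.859 · e^0.025200 = 5.859 × 1.025520
F = 6.009 BRL per USD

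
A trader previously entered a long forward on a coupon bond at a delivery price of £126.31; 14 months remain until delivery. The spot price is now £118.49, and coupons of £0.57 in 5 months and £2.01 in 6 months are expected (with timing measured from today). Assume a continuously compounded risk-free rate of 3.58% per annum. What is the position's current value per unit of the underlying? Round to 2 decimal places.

-£5.19

PV(remaining coupons) I = 0.57·e^(−0.0358·5/12) + 2.01·e^(−0.0358·6/12) = 2.5359
Current forward F = (S − I)·e^(rT) = (118.49 − 2.5359)·e^(0.0358·14/12) = 115.9541 × 1.042651 = 120.8997
Value (long) = (F − K)·e^(−rT) = (120.8997 − 126.31) × 0.959094 = -5.1890
Value = -£5.19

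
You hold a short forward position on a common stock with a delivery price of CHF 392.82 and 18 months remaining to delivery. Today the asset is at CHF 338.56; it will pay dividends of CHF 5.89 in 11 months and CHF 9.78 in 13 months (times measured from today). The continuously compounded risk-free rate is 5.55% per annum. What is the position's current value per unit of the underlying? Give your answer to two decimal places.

PV(remaining dividends) I = 5.89·e^(−0.0555·11/12) + 9.78·e^(−0.0555·13/12) = 14.8071
Current forward F = (S − I)·e^(rT) = (338.56 − 14.8071)·e^(0.0555·18/12) = 323.7529 × 1.086813 = 351.8589
Value (long) = (F − K)·e^(−rT) = (351.8589 − 392.82) × 0.920121 = -37.6892
Short position value = −(long value) = CHF 37.69

CHF 37.69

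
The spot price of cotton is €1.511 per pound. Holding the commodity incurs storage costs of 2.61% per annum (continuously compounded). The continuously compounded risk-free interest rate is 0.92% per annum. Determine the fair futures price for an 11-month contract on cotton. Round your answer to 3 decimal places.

€1.561 per pound

Net carry = r + u − y = 0.0092 + 0.0261 − 0.0000 = 0.0353
F = S·e^((r+u−y)T) = 1.511 · e^(0.0353 × 11/12) = 1.511 · e^0.032358
= 1.511 × 1.032887 = €1.561 per pound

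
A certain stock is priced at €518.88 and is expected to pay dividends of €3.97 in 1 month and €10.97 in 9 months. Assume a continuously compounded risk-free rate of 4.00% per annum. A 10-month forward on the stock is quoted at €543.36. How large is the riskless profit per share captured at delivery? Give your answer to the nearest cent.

€21.99 per share

PV(dividends) I = 3.97·e^(−0.0400·1/12) + 10.97·e^(−0.0400·9/12) = 14.6026
Fair forward F* = (S − I)·e^(rT) = (518.88 − 14.6026)·e^0.033333 = 504.2774 × 1.033895 = 521.3699
Market €543.36 > fair 521.3699: forward overpriced → cash-and-carry (borrow at r, buy the stock and collect the dividends, short the forward).
Profit at T = |F_mkt − F*| = |543.36 − 521.3699| = €21.99 per share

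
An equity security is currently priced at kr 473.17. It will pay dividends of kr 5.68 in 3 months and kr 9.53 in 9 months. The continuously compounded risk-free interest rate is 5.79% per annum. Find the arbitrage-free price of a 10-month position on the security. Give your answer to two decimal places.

kr 481.11

PV(dividends) I = 5.68·e^(−0.0579·3/12) + 9.53·e^(−0.0579·9/12)
I = 5.5984 + 9.1250 = 14.7234
F = (S − I)·e^(rT) = (473.17 − 14.7234) · e^(0.0579·10/12)
= 458.4466 · e^0.048250 = 458.4466 × 1.049433 = kr 481.11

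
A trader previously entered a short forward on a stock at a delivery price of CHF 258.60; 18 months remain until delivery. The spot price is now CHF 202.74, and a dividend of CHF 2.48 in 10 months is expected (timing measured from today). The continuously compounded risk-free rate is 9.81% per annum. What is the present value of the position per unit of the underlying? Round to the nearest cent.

CHF 22.76

PV(remaining dividends) I = 2.48·e^(−0.0981·10/12) = 2.2853
Current forward F = (S − I)·e^(rT) = (202.74 − 2.2853)·e^(0.0981·18/12) = 200.4547 × 1.158528 = 232.2324
Value (long) = (F − K)·e^(−rT) = (232.2324 − 258.60) × 0.863164 = -22.7596
Short position value = −(long value) = CHF 22.76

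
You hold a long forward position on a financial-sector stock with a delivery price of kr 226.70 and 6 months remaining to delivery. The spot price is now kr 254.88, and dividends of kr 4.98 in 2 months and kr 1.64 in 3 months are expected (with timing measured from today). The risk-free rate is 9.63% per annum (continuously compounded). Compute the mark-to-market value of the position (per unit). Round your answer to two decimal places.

kr 32.34

PV(remaining dividends) I = 4.98·e^(−0.0963·2/12) + 1.64·e^(−0.0963·3/12) = 6.5017
Current forward F = (S − I)·e^(rT) = (254.88 − 6.5017)·e^(0.0963·6/12) = 248.3783 × 1.049328 = 260.6303
Value (long) = (F − K)·e^(−rT) = (260.6303 − 226.70) × 0.952991 = 32.3353
Value = kr 32.34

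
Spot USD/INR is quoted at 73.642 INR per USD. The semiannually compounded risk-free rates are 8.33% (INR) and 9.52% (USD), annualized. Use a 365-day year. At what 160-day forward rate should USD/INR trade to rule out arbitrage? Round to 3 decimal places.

By covered interest parity, F = S · (1+r_INR/2)^(2T) / (1+r_USD/2)^(2T)
= 73.642 × 1.036423 / 1.041611 = 73.642 × 0.995019
F = 73.275 INR per USD

73.275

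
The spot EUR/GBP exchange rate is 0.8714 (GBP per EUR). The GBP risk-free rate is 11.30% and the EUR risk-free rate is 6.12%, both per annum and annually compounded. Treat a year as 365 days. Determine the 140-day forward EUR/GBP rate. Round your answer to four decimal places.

By covered interest parity, F = S · (1+r_GBP)^T / (1+r_EUR)^T
= 0.8714 × 1.041919 / 1.023045 = 0.8714 × 1.018449
F = 0.8875 GBP per EUR

0.8875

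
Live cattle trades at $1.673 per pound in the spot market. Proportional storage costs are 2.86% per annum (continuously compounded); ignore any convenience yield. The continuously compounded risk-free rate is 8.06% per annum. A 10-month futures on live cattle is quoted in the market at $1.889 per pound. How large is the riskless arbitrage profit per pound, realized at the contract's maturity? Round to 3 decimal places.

Fair futures: F* = S·e^(carry·T), with carry = (r + u) = 0.0806 + 0.0286 = 0.1092
F* = 1.673 · e^(0.1092 × 10/12) = 1.673 · e^0.091000 = 1.673 × 1.095269 = $1.8324
Market $1.889 > fair $1.8324: forward overpriced → cash-and-carry (buy spot, short the forward).
At maturity, profit = |F_mkt − F*| = |1.889 − 1.8324| = $0.057 per pound

$0.057 per pound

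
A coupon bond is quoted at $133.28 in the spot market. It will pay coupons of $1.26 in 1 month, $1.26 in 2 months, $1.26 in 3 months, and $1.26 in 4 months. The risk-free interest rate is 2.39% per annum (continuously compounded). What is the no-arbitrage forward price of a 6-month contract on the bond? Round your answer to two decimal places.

PV(coupons) I = 1.26·e^(−0.0239·1/12) + 1.26·e^(−0.0239·2/12) + 1.26·e^(−0.0239·3/12) + 1.26·e^(−0.0239·4/12)
I = 1.2575 + 1.2550 + 1.2525 + 1.2500 = 5.0150
F = (S − I)·e^(rT) = (133.28 − 5.0150) · e^(0.0239·6/12)
= 128.2650 · e^0.011950 = 128.2650 × 1.012022 = $129.81

$129.81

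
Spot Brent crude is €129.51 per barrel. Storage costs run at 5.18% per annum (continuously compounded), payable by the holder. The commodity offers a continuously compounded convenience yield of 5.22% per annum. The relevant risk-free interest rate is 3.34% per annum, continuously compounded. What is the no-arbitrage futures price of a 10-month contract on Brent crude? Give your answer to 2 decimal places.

€133.12 per barrel

Net carry = r + u − y = 0.0334 + 0.0518 − 0.0522 = 0.0330
F = S·e^((r+u−y)T) = 129.51 · e^(0.0330 × 10/12) = 129.51 · e^0.027500
= 129.51 × 1.027882 = €133.12 per barrel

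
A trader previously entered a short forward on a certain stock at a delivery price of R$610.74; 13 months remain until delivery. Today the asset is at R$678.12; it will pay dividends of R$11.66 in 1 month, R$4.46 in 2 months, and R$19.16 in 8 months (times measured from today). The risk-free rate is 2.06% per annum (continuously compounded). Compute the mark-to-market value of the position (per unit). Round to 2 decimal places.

PV(remaining dividends) I = 11.66·e^(−0.0206·1/12) + 4.46·e^(−0.0206·2/12) + 19.16·e^(−0.0206·8/12) = 34.9834
Current forward F = (S − I)·e^(rT) = (678.12 − 34.9834)·e^(0.0206·13/12) = 643.1366 × 1.022568 = 657.6509
Value (long) = (F − K)·e^(−rT) = (657.6509 − 610.74) × 0.977931 = 45.8756
Short position value = −(long value) = -R$45.88

-R$45.88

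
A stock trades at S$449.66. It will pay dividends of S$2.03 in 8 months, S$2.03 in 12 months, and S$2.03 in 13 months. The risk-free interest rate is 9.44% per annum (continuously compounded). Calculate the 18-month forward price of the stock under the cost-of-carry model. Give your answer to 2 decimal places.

PV(dividends) I = 2.03·e^(−0.0944·8/12) + 2.03·e^(−0.0944·12/12) + 2.03·e^(−0.0944·13/12)
I = 1.9062 + 1.8471 + 1.8327 = 5.5860
F = (S − I)·e^(rT) = (449.66 − 5.5860) · e^(0.0944·18/12)
= 444.0740 · e^0.141600 = 444.0740 × 1.152116 = S$511.62

S$511.62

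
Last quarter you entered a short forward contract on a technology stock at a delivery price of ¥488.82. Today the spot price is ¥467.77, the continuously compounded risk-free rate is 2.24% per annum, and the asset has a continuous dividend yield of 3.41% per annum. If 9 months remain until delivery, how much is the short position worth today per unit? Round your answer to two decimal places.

Current fair forward for the remaining 9 months: F = S·e^((r − q)·T), (r − q) = 0.0224 − 0.0341 = -0.0117
F = 467.77 · e^(-0.0117 × 9/12) = 467.77 × 0.991263 = 463.6831
Value of long forward = (F − K)·e^(−rT) = (463.6831 − 488.82) · e^(−0.0224·9/12)
= -25.1369 × 0.983340 = -24.72
Short position value = −(long value) = ¥24.72

¥24.72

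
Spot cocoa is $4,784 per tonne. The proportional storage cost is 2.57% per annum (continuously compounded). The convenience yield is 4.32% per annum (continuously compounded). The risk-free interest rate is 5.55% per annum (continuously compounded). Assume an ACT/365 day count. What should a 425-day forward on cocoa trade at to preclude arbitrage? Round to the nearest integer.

$5,000 per tonne

Net carry = r + u − y = 0.0555 + 0.0257 − 0.0432 = 0.0380
F = S·e^((r+u−y)T) = 4784 · e^(0.0380 × 425/365) = 4784 · e^0.044247
= 4784 × 1.045240 = $5,000 per tonne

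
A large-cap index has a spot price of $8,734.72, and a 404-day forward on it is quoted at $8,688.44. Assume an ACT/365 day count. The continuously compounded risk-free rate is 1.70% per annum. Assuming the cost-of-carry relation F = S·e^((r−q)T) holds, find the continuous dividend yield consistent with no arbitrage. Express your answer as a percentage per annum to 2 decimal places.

From F = S·e^((r−q)T): (r − q) = ln(F/S)/T
ln(8688.44/8734.72) = ln(0.994702) = -0.005312
(r − q) = -0.005312 / (404/365) = -0.004799
q = r − ln(F/S)/T = 0.0170 + 0.004799 = 0.021799
q = 2.18%

2.18%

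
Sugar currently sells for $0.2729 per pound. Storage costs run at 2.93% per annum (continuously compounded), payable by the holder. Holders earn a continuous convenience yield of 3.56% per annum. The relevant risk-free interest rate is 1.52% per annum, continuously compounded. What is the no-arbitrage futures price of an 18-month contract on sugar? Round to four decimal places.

Net carry = r + u − y = 0.0152 + 0.0293 − 0.0356 = 0.0089
F = S·e^((r+u−y)T) = 0.2729 · e^(0.0089 × 18/12) = 0.2729 · e^0.013350
= 0.2729 × 1.013440 = $0.2766 per pound

$0.2766 per pound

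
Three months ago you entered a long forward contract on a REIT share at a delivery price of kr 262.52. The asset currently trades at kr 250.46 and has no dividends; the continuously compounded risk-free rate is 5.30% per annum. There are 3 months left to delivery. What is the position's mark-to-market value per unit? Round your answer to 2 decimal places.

-kr 8.60

Current fair forward for the remaining 3 months: F = S·e^(r·T), r = 0.0530
F = 250.46 · e^(0.0530 × 3/12) = 250.46 × 1.013338 = 253.8006
Value of long forward = (F − K)·e^(−rT) = (253.8006 − 262.52) · e^(−0.0530·3/12)
= -8.7194 × 0.986837 = -8.60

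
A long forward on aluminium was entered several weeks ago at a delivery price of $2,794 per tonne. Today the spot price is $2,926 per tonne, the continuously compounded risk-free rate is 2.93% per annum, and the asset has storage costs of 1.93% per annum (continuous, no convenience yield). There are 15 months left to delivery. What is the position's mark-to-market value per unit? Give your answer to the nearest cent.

$303.93 per tonne

Current fair forward for the remaining 15 months: F = S·e^((r + u)·T), (r + u) = 0.0293 + 0.0193 = 0.0486
F = 2926 · e^(0.0486 × 15/12) = 2926 × 1.06263322 = 3109.2648
Value of long forward = (F − K)·e^(−rT) = (3109.2648 − 2794) · e^(−0.0293·15/12)
= 315.2648 × 0.96403758 = 303.93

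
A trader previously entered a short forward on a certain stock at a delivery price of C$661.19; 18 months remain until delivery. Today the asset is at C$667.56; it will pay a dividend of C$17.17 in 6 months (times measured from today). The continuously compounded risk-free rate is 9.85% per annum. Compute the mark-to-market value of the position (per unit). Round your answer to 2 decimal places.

-C$80.84

PV(remaining dividends) I = 17.17·e^(−0.0985·6/12) = 16.3449
Current forward F = (S − I)·e^(rT) = (667.56 − 16.3449)·e^(0.0985·18/12) = 651.2151 × 1.159223 = 754.9035
Value (long) = (F − K)·e^(−rT) = (754.9035 − 661.19) × 0.862647 = 80.8417
Short position value = −(long value) = -C$80.84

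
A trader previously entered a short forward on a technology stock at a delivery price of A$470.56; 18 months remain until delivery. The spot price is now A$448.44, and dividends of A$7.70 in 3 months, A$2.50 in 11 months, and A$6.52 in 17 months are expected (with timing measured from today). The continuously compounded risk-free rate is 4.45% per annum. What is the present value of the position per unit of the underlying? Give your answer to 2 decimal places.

PV(remaining dividends) I = 7.70·e^(−0.0445·3/12) + 2.50·e^(−0.0445·11/12) + 6.52·e^(−0.0445·17/12) = 16.1365
Current forward F = (S − I)·e^(rT) = (448.44 − 16.1365)·e^(0.0445·18/12) = 432.3035 × 1.069028 = 462.1445
Value (long) = (F − K)·e^(−rT) = (462.1445 − 470.56) × 0.935429 = -7.8721
Short position value = −(long value) = A$7.87

A$7.87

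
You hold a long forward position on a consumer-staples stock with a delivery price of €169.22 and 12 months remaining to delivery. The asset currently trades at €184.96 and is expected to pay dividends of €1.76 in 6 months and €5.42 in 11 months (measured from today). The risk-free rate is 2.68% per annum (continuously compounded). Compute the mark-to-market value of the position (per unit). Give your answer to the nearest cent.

PV(remaining dividends) I = 1.76·e^(−0.0268·6/12) + 5.42·e^(−0.0268·11/12) = 7.0250
Current forward F = (S − I)·e^(rT) = (184.96 − 7.0250)·e^(0.0268·12/12) = 177.9350 × 1.027162 = 182.7681
Value (long) = (F − K)·e^(−rT) = (182.7681 − 169.22) × 0.973556 = 13.1898
Value = €13.19

€13.19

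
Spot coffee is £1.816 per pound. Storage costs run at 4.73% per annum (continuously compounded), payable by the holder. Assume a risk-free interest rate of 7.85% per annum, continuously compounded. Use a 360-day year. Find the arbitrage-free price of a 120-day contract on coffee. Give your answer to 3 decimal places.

£1.894 per pound

Net carry = r + u − y = 0.0785 + 0.0473 − 0.0000 = 0.1258
F = S·e^((r+u−y)T) = 1.816 · e^(0.1258 × 120/360) = 1.816 · e^0.041933
= 1.816 × 1.042825 = £1.894 per pound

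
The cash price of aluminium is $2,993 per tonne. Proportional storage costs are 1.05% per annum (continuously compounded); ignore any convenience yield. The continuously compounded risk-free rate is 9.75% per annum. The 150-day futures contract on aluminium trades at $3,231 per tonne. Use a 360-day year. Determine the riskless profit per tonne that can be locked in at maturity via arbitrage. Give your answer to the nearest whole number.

Fair futures: F* = S·e^(carry·T), with carry = (r + u) = 0.0975 + 0.0105 = 0.1080
F* = 2993 · e^(0.1080 × 150/360) = 2993 · e^0.045000 = 2993 × 1.046028 = $3130.7618
Market $3231 > fair $3130.7618: forward overpriced → cash-and-carry (buy spot, short the forward).
At maturity, profit = |F_mkt − F*| = |3231 − 3130.7618| = $100 per tonne

$100 per tonne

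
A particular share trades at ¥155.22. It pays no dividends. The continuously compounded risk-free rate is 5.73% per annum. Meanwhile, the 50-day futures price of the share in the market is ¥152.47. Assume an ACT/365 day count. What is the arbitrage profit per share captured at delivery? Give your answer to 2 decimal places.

¥3.97 per share

Fair futures: F* = S·e^(carry·T), with carry = r = 0.0573
F* = 155.22 · e^(0.0573 × 50/365) = 155.22 · e^0.007849 = 155.22 × 1.007880 = ¥156.4431
Market ¥152.47 < fair ¥156.4431: forward underpriced → reverse cash-and-carry (short spot, go long the forward).
At maturity, profit = |F_mkt − F*| = |152.47 − 156.4431| = ¥3.97 per share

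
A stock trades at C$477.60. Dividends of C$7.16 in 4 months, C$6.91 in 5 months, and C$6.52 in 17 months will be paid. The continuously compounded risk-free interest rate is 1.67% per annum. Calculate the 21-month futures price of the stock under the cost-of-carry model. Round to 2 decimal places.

C$470.81

PV(dividends) I = 7.16·e^(−0.0167·4/12) + 6.91·e^(−0.0167·5/12) + 6.52·e^(−0.0167·17/12)
I = 7.1203 + 6.8621 + 6.3676 = 20.3500
F = (S − I)·e^(rT) = (477.60 − 20.3500) · e^(0.0167·21/12)
= 457.2500 · e^0.029225 = 457.2500 × 1.029656 = C$470.81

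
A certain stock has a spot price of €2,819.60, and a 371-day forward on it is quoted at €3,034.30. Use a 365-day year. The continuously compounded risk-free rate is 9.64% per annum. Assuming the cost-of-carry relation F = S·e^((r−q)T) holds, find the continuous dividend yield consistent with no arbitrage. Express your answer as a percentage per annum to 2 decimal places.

2.42%

From F = S·e^((r−q)T): (r − q) = ln(F/S)/T
ln(3034.30/2819.60) = ln(1.076146) = 0.073386
(r − q) = 0.073386 / (371/365) = 0.072199
q = r − ln(F/S)/T = 0.0964 − 0.072199 = 0.024201
q = 2.42%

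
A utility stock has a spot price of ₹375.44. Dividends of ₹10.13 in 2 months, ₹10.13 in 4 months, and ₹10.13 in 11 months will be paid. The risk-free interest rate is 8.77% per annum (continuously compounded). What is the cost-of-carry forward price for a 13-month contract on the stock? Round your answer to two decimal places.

₹380.78

PV(dividends) I = 10.13·e^(−0.0877·2/12) + 10.13·e^(−0.0877·4/12) + 10.13·e^(−0.0877·11/12)
I = 9.9830 + 9.8382 + 9.3475 = 29.1687
F = (S − I)·e^(rT) = (375.44 − 29.1687) · e^(0.0877·13/12)
= 346.2713 · e^0.095008 = 346.2713 × 1.099668 = ₹380.78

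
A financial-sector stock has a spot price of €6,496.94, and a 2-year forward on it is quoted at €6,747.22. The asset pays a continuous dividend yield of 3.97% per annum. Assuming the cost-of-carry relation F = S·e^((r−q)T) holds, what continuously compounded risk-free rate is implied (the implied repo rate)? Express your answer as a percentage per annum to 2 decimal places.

From F = S·e^((r−q)T): (r − q) = ln(F/S)/T
ln(6747.22/6496.94) = ln(1.038523) = 0.037800
(r − q) = 0.037800 / (2) = 0.018900
r = ln(F/S)/T + q = 0.018900 + 0.0397 = 0.058600
r = 5.86%

5.86%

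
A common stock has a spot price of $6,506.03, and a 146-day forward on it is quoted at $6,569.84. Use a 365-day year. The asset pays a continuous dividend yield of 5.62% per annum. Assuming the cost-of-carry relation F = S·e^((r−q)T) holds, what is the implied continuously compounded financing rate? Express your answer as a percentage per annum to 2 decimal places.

From F = S·e^((r−q)T): (r − q) = ln(F/S)/T
ln(6569.84/6506.03) = ln(1.009808) = 0.009760
(r − q) = 0.009760 / (146/365) = 0.024400
r = ln(F/S)/T + q = 0.024400 + 0.0562 = 0.080600
r = 8.06%

8.06%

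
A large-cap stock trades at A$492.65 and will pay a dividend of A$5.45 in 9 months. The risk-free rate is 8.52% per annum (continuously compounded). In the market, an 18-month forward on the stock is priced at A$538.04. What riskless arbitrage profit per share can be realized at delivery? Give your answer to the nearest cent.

A$15.96 per share

PV(dividends) I = 5.45·e^(−0.0852·9/12) = 5.1126
Fair forward F* = (S − I)·e^(rT) = (492.65 − 5.1126)·e^0.127800 = 487.5374 × 1.136326 = 554.0014
Market A$538.04 < fair 554.0014: forward underpriced → reverse cash-and-carry (short the stock, invest proceeds at r, pay the dividends, go long the forward).
Profit at T = |F_mkt − F*| = |538.04 − 554.0014| = A$15.96 per share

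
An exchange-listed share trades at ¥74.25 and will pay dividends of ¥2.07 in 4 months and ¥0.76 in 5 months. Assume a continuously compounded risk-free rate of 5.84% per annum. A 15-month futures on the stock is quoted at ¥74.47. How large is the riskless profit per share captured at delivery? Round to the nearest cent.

¥2.42 per share

PV(dividends) I = 2.07·e^(−0.0584·4/12) + 0.76·e^(−0.0584·5/12) = 2.7718
Fair futures F* = (S − I)·e^(rT) = (74.25 − 2.7718)·e^0.073000 = 71.4782 × 1.075731 = 76.8913
Market ¥74.47 < fair 76.8913: forward underpriced → reverse cash-and-carry (short the stock, invest proceeds at r, pay the dividends, go long the forward).
Profit at T = |F_mkt − F*| = |74.47 − 76.8913| = ¥2.42 per share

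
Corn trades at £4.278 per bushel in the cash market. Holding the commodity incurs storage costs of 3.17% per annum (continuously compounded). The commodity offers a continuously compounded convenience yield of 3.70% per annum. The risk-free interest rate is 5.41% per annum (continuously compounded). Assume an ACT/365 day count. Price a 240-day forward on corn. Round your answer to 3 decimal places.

£4.417 per bushel

Net carry = r + u − y = 0.0541 + 0.0317 − 0.0370 = 0.0488
F = S·e^((r+u−y)T) = 4.278 · e^(0.0488 × 240/365) = 4.278 · e^0.032088
= 4.278 × 1.032608 = £4.417 per bushel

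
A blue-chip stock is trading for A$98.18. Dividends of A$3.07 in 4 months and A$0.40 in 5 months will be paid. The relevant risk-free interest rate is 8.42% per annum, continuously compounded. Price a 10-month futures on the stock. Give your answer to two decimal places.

A$101.70

PV(dividends) I = 3.07·e^(−0.0842·4/12) + 0.40·e^(−0.0842·5/12)
I = 2.9850 + 0.3862 = 3.3712
F = (S − I)·e^(rT) = (98.18 − 3.3712) · e^(0.0842·10/12)
= 94.8088 · e^0.070167 = 94.8088 × 1.072687 = A$101.70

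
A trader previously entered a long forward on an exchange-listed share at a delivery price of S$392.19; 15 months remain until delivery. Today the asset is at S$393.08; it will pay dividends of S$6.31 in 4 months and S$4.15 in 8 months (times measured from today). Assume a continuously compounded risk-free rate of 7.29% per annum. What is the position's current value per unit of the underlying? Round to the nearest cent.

PV(remaining dividends) I = 6.31·e^(−0.0729·4/12) + 4.15·e^(−0.0729·8/12) = 10.1116
Current forward F = (S − I)·e^(rT) = (393.08 − 10.1116)·e^(0.0729·15/12) = 382.9684 × 1.095406 = 419.5059
Value (long) = (F − K)·e^(−rT) = (419.5059 − 392.19) × 0.912904 = 24.9368
Value = S$24.94

S$24.94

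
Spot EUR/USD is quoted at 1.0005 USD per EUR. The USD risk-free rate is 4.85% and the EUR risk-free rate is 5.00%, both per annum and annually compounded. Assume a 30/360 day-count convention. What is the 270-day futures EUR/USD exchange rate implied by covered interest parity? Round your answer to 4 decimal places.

By covered interest parity, F = S · (1+r_USD)^T / (1+r_EUR)^T
= 1.0005 × 1.036159 / 1.037270 = 1.0005 × 0.998929
F = 0.9994 USD per EUR

0.9994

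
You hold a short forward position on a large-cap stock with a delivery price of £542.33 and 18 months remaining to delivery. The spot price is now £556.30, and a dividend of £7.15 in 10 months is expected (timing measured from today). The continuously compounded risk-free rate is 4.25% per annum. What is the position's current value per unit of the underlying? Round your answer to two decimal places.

PV(remaining dividends) I = 7.15·e^(−0.0425·10/12) = 6.9012
Current forward F = (S − I)·e^(rT) = (556.30 − 6.9012)·e^(0.0425·18/12) = 549.3988 × 1.065826 = 585.5635
Value (long) = (F − K)·e^(−rT) = (585.5635 − 542.33) × 0.938240 = 40.5634
Short position value = −(long value) = -£40.56

-£40.56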